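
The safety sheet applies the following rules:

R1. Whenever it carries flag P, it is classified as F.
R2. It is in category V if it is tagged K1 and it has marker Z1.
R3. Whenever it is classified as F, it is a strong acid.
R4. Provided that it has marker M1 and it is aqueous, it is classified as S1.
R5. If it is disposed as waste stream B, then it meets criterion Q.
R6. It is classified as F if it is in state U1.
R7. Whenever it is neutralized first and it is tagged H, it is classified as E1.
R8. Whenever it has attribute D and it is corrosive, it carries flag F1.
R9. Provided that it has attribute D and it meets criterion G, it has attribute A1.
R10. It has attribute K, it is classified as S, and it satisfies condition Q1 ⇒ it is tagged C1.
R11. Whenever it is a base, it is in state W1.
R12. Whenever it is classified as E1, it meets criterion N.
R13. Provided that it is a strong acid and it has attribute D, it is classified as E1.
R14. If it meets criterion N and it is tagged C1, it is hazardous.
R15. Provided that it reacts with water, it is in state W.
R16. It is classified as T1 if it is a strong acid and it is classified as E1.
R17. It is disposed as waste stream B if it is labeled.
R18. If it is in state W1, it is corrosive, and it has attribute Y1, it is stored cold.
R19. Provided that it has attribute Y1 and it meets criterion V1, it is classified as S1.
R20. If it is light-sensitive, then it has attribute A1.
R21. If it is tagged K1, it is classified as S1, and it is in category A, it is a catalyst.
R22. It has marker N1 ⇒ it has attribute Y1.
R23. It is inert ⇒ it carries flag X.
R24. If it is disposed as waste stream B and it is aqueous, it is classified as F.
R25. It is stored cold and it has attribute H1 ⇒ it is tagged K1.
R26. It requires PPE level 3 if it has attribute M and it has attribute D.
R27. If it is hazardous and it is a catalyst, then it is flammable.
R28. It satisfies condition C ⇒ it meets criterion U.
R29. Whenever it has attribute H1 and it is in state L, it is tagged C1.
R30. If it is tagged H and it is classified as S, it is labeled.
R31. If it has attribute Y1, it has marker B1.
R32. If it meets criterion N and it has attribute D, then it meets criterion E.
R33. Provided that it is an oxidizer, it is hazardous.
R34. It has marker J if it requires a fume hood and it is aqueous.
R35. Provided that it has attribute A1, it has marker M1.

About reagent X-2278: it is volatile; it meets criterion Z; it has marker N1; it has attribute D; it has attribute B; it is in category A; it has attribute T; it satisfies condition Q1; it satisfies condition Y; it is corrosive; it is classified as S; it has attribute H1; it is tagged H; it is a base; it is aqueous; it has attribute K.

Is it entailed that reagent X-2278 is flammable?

No

Forward chaining from the given facts derives: carries flag F1, is tagged C1, is in state W1, has attribute Y1, is labeled, has marker B1, is disposed as waste stream B, is stored cold, is classified as F, is tagged K1, is a strong acid, meets criterion Q, is classified as E1, is classified as T1, meets criterion N, is hazardous, meets criterion E.
The only rule concluding "it is flammable" is R27, which needs "it is a catalyst"; that is never established.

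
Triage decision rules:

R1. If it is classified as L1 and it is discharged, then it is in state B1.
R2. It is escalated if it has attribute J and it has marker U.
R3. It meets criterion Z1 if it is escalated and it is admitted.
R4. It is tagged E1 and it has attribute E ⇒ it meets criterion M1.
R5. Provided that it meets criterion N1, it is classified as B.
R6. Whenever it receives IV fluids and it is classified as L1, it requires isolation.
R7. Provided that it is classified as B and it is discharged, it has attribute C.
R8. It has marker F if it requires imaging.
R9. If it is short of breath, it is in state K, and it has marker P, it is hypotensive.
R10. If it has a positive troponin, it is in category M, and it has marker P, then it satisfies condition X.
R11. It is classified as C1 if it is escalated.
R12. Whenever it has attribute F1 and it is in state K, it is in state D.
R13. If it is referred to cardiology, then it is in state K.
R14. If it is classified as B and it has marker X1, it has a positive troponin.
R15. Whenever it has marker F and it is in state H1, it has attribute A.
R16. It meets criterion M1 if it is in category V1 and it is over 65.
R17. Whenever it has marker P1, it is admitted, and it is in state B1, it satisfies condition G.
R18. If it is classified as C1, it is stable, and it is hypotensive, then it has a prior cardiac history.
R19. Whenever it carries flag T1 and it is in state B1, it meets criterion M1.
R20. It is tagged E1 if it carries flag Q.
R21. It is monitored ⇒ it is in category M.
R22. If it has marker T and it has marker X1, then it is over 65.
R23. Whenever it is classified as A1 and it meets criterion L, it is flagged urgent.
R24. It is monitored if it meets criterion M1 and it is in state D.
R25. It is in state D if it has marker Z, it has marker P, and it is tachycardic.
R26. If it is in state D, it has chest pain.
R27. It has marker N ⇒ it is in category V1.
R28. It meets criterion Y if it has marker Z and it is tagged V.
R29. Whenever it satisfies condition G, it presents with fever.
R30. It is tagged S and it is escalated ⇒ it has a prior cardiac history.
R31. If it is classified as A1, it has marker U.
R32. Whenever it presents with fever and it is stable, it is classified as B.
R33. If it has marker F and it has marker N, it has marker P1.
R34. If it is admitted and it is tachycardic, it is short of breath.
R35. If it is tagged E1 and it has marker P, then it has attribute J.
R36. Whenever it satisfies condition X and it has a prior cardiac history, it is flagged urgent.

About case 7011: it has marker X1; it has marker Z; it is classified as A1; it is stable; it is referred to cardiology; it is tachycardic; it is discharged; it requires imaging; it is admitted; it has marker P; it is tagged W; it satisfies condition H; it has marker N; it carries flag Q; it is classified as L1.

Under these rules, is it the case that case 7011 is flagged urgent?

Forward chaining from the given facts derives: is in state B1, has marker F, is in state K, is tagged E1, is in state D, has chest pain, is in category V1, has marker U, has marker P1, is short of breath, has attribute J, is escalated, meets criterion Z1, is hypotensive, is classified as C1, satisfies condition G, has a prior cardiac history, presents with fever, is classified as B, has attribute C, has a positive troponin.
Rules concluding "it is flagged urgent": R23 needs "it meets criterion L"; R36 needs "it satisfies condition X" — none of these are established.

No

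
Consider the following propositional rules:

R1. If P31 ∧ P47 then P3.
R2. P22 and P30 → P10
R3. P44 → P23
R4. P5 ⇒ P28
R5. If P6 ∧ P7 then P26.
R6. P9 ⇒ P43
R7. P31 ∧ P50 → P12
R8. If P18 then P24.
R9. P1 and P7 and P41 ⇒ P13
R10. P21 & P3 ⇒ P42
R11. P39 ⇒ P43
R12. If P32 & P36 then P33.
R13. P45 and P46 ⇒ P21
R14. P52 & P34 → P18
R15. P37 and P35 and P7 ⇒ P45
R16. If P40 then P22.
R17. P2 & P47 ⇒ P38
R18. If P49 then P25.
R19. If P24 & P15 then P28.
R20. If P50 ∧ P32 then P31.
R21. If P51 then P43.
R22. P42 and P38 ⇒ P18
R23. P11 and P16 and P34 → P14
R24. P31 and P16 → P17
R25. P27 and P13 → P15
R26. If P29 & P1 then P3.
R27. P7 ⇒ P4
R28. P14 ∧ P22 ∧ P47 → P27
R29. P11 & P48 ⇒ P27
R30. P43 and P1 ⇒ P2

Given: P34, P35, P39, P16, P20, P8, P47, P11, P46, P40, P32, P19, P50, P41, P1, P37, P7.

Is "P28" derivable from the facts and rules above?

Yes

P13  (by R9: P1, P7, P41)
P43  (by R11: P39)
P45  (by R15: P37, P35, P7)
P22  (by R16: P40)
P31  (by R20: P50, P32)
P14  (by R23: P11, P16, P34)
P27  (by R28: P14, P22, P47)
P2  (by R30: P43, P1)
P3  (by R1: P31, P47)
P21  (by R13: P45, P46)
P38  (by R17: P2, P47)
P15  (by R25: P27, P13)
P42  (by R10: P21, P3)
P18  (by R22: P42, P38)
P24  (by R8: P18)
P28  (by R19: P24, P15)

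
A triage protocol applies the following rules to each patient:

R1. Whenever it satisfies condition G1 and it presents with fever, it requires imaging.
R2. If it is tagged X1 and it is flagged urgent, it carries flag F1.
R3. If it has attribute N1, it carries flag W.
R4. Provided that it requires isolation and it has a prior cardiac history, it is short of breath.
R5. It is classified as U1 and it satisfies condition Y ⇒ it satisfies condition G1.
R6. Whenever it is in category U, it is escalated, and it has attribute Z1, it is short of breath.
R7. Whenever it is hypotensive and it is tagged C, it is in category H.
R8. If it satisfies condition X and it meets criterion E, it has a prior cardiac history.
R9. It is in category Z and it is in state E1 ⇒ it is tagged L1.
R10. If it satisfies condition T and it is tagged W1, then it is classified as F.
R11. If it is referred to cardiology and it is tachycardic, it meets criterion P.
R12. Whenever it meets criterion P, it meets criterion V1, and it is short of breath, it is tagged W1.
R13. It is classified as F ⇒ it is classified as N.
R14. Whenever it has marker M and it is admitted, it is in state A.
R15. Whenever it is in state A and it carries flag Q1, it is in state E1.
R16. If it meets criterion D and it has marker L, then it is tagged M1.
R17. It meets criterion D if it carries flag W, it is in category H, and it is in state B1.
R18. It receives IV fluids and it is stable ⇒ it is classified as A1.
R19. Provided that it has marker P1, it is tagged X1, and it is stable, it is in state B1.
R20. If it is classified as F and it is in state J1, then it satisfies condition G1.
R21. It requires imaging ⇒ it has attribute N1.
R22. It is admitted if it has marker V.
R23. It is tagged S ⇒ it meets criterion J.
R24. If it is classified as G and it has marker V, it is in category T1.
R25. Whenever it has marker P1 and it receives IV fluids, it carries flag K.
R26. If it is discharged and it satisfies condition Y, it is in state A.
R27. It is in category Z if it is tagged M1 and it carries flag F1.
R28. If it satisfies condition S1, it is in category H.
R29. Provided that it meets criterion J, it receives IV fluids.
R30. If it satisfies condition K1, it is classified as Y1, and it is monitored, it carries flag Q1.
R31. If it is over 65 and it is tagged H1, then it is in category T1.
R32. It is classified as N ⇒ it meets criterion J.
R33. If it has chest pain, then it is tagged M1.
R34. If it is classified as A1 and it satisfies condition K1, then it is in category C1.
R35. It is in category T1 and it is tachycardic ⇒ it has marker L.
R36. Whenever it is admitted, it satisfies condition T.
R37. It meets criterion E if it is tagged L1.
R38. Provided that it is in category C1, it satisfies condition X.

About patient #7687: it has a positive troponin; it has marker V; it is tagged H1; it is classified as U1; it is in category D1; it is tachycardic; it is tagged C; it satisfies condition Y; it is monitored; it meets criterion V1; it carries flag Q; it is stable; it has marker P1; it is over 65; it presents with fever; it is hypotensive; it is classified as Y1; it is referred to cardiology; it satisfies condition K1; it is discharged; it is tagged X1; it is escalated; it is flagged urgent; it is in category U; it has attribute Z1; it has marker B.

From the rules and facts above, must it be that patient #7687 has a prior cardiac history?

By R2 (it is tagged X1, it is flagged urgent): it carries flag F1.
By R5 (it is classified as U1, it satisfies condition Y): it satisfies condition G1.
By R6 (it is in category U, it is escalated, it has attribute Z1): it is short of breath.
By R7 (it is hypotensive, it is tagged C): it is in category H.
By R11 (it is referred to cardiology, it is tachycardic): it meets criterion P.
By R12 (it meets criterion P, it meets criterion V1, it is short of breath): it is tagged W1.
By R19 (it has marker P1, it is tagged X1, it is stable): it is in state B1.
By R22 (it has marker V): it is admitted.
By R26 (it is discharged, it satisfies condition Y): it is in state A.
By R30 (it satisfies condition K1, it is classified as Y1, it is monitored): it carries flag Q1.
By R31 (it is over 65, it is tagged H1): it is in category T1.
By R35 (it is in category T1, it is tachycardic): it has marker L.
By R36 (it is admitted): it satisfies condition T.
By R1 (it satisfies condition G1, it presents with fever): it requires imaging.
By R10 (it satisfies condition T, it is tagged W1): it is classified as F.
By R13 (it is classified as F): it is classified as N.
By R15 (it is in state A, it carries flag Q1): it is in state E1.
By R21 (it requires imaging): it has attribute N1.
By R32 (it is classified as N): it meets criterion J.
By R3 (it has attribute N1): it carries flag W.
By R17 (it carries flag W, it is in category H, it is in state B1): it meets criterion D.
By R29 (it meets criterion J): it receives IV fluids.
By R16 (it meets criterion D, it has marker L): it is tagged M1.
By R18 (it receives IV fluids, it is stable): it is classified as A1.
By R27 (it is tagged M1, it carries flag F1): it is in category Z.
By R34 (it is classified as A1, it satisfies condition K1): it is in category C1.
By R38 (it is in category C1): it satisfies condition X.
By R9 (it is in category Z, it is in state E1): it is tagged L1.
By R37 (it is tagged L1): it meets criterion E.
By R8 (it satisfies condition X, it meets criterion E): it has a prior cardiac history.

Yes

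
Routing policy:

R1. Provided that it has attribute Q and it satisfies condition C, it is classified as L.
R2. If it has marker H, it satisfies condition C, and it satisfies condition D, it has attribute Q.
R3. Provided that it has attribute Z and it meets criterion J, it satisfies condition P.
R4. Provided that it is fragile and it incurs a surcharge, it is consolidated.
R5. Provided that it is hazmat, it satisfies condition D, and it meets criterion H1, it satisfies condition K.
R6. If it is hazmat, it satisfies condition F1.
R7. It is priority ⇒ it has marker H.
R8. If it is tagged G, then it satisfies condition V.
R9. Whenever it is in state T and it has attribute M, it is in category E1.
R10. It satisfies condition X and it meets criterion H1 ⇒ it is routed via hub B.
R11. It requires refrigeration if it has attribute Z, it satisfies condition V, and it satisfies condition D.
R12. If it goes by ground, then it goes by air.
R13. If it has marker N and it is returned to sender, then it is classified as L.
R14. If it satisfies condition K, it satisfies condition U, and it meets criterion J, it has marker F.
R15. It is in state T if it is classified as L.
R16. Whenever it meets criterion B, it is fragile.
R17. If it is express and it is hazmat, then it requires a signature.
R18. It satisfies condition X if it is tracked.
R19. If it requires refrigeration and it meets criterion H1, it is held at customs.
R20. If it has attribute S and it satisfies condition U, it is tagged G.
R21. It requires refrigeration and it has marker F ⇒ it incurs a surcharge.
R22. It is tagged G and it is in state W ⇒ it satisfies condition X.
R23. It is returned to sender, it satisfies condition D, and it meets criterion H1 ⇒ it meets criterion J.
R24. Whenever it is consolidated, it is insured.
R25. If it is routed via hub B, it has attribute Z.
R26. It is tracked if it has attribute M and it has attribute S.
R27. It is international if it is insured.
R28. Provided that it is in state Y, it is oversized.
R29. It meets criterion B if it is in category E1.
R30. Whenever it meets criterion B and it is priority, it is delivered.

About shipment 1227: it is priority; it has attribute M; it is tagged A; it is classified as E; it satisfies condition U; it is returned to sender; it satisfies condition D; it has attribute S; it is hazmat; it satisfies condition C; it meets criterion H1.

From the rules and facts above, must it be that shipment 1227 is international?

Yes

By R5 (it is hazmat, it satisfies condition D, it meets criterion H1): it satisfies condition K.
By R7 (it is priority): it has marker H.
By R20 (it has attribute S, it satisfies condition U): it is tagged G.
By R23 (it is returned to sender, it satisfies condition D, it meets criterion H1): it meets criterion J.
By R26 (it has attribute M, it has attribute S): it is tracked.
By R2 (it has marker H, it satisfies condition C, it satisfies condition D): it has attribute Q.
By R8 (it is tagged G): it satisfies condition V.
By R14 (it satisfies condition K, it satisfies condition U, it meets criterion J): it has marker F.
By R18 (it is tracked): it satisfies condition X.
By R1 (it has attribute Q, it satisfies condition C): it is classified as L.
By R10 (it satisfies condition X, it meets criterion H1): it is routed via hub B.
By R15 (it is classified as L): it is in state T.
By R25 (it is routed via hub B): it has attribute Z.
By R9 (it is in state T, it has attribute M): it is in category E1.
By R11 (it has attribute Z, it satisfies condition V, it satisfies condition D): it requires refrigeration.
By R21 (it requires refrigeration, it has marker F): it incurs a surcharge.
By R29 (it is in category E1): it meets criterion B.
By R16 (it meets criterion B): it is fragile.
By R4 (it is fragile, it incurs a surcharge): it is consolidated.
By R24 (it is consolidated): it is insured.
By R27 (it is insured): it is international.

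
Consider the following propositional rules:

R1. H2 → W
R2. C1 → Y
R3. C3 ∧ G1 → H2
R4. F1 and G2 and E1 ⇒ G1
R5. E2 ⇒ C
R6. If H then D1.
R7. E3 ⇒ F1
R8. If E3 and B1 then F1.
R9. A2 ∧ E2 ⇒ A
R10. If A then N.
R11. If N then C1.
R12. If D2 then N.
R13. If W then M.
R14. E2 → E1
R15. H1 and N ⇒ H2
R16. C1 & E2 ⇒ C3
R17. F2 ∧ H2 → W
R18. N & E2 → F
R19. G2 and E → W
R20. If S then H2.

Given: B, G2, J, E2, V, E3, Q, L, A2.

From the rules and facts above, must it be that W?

F1  (by R7: E3)
A  (by R9: A2, E2)
N  (by R10: A)
C1  (by R11: N)
E1  (by R14: E2)
C3  (by R16: C1, E2)
G1  (by R4: F1, G2, E1)
H2  (by R3: C3, G1)
W  (by R1: H2)

Yes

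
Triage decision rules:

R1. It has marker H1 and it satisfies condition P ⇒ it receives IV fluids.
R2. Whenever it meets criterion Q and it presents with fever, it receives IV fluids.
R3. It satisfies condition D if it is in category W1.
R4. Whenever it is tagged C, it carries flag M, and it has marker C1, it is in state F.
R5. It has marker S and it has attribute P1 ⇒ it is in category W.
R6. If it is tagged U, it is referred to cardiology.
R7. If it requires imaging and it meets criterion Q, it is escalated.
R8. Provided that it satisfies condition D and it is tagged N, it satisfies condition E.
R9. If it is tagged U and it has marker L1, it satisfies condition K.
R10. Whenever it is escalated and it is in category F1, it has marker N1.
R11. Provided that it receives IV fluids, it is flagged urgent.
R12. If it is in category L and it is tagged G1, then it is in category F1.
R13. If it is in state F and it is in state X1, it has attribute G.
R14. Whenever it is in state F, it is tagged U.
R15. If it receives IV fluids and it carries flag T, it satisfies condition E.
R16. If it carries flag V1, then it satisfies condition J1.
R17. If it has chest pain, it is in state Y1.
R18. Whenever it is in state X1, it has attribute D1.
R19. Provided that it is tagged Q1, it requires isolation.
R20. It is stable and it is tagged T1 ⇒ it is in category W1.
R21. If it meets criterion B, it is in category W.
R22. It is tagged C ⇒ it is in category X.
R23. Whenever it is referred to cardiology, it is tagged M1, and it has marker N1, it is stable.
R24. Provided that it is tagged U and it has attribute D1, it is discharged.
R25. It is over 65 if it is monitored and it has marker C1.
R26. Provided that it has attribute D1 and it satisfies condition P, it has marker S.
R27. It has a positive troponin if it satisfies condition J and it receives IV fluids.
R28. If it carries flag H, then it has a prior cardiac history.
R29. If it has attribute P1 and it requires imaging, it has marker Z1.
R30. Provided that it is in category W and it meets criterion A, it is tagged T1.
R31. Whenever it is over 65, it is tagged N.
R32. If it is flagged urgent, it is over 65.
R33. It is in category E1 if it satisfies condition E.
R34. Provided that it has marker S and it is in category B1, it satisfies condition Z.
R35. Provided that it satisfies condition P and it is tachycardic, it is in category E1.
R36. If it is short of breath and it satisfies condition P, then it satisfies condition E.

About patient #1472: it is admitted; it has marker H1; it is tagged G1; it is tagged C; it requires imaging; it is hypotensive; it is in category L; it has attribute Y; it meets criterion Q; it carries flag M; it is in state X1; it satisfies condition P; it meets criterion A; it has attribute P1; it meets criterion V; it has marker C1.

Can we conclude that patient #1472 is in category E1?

Forward chaining from the given facts derives: receives IV fluids, is in state F, is escalated, is flagged urgent, is in category F1, has attribute G, is tagged U, has attribute D1, is in category X, is discharged, has marker S, has marker Z1, is over 65, is in category W, is referred to cardiology, has marker N1, is tagged T1, is tagged N.
Rules concluding "it is in category E1": R33 needs "it satisfies condition E"; R35 needs "it is tachycardic" — none of these are established.

No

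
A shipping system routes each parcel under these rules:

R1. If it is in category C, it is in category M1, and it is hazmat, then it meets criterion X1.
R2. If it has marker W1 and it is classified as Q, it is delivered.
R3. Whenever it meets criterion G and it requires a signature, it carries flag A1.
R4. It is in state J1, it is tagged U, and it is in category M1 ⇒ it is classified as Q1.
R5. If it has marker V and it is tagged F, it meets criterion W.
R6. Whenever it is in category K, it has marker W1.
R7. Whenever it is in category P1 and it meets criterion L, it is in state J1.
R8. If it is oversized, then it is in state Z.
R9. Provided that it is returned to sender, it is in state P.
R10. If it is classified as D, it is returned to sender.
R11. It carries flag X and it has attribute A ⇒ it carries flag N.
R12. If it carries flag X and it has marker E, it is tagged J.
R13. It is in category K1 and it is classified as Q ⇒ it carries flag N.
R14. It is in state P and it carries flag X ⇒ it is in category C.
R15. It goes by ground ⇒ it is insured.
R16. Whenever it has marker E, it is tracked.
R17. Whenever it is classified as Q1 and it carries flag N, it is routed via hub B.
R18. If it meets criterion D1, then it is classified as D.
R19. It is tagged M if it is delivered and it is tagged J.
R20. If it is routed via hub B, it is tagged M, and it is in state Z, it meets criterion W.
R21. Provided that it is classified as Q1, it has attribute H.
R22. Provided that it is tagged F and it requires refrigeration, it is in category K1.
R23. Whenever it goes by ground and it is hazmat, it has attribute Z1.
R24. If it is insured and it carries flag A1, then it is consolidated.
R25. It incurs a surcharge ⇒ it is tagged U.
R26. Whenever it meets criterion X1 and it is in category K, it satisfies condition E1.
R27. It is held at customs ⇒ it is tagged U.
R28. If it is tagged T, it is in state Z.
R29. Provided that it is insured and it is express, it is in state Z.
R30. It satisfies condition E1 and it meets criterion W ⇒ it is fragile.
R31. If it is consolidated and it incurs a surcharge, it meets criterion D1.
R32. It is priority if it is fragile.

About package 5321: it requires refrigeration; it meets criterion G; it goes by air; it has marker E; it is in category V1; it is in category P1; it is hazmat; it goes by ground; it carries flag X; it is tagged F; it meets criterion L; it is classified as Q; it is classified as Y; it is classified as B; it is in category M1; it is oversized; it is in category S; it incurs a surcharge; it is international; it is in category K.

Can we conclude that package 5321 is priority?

Forward chaining from the given facts derives: has marker W1, is in state J1, is in state Z, is tagged J, is insured, is tracked, is in category K1, has attribute Z1, is tagged U, is delivered, is classified as Q1, carries flag N, is routed via hub B, is tagged M, meets criterion W, has attribute H.
The only rule concluding "it is priority" is R32, which needs "it is fragile"; that is never established.

No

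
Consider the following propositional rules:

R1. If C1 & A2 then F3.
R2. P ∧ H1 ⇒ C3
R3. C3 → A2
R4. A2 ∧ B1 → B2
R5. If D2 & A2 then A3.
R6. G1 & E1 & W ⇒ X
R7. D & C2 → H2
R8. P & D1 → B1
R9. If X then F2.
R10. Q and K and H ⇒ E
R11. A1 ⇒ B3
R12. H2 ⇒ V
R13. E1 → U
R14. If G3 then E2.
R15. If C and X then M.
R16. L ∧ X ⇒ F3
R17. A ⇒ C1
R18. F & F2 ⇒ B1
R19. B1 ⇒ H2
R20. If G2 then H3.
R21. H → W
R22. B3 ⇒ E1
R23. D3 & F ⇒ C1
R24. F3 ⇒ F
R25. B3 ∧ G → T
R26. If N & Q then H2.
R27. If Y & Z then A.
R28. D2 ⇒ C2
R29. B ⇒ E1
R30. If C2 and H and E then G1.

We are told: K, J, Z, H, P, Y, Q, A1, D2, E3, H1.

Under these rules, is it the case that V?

Yes

C3  (by R2: P, H1)
A2  (by R3: C3)
E  (by R10: Q, K, H)
B3  (by R11: A1)
W  (by R21: H)
E1  (by R22: B3)
A  (by R27: Y, Z)
C2  (by R28: D2)
G1  (by R30: C2, H, E)
X  (by R6: G1, E1, W)
F2  (by R9: X)
C1  (by R17: A)
F3  (by R1: C1, A2)
F  (by R24: F3)
B1  (by R18: F, F2)
H2  (by R19: B1)
V  (by R12: H2)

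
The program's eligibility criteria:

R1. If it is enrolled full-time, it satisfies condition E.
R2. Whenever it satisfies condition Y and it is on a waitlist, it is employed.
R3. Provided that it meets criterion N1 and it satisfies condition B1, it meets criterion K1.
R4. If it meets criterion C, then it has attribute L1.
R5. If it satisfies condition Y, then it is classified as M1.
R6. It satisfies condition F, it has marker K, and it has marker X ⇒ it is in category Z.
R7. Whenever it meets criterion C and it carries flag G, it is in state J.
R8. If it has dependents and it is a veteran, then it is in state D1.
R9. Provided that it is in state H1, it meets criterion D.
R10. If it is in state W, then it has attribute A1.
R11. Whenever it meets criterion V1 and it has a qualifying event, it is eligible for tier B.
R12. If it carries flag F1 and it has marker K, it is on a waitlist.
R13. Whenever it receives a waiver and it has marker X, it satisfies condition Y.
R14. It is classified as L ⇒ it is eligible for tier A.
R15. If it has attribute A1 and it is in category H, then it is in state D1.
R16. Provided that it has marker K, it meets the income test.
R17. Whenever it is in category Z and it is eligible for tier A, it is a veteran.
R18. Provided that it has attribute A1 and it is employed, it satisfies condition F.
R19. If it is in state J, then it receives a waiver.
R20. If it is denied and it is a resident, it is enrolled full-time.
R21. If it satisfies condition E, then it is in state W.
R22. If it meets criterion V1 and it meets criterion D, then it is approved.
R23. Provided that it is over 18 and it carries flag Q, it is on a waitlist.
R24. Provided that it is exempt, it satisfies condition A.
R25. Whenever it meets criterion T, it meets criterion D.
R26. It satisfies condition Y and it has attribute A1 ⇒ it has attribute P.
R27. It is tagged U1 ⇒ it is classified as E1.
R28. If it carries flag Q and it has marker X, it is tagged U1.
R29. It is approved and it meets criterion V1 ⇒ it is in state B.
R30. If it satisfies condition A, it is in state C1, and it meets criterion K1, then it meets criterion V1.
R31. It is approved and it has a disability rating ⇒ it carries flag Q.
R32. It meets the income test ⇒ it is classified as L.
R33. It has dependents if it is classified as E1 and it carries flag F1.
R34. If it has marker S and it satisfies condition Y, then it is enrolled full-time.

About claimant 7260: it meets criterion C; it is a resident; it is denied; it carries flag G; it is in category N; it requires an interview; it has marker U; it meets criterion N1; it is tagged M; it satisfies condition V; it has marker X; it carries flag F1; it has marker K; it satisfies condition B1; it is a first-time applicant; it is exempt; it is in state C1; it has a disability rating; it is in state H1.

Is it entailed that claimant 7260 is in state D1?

By R3 (it meets criterion N1, it satisfies condition B1): it meets criterion K1.
By R7 (it meets criterion C, it carries flag G): it is in state J.
By R9 (it is in state H1): it meets criterion D.
By R12 (it carries flag F1, it has marker K): it is on a waitlist.
By R16 (it has marker K): it meets the income test.
By R19 (it is in state J): it receives a waiver.
By R20 (it is denied, it is a resident): it is enrolled full-time.
By R24 (it is exempt): it satisfies condition A.
By R30 (it satisfies condition A, it is in state C1, it meets criterion K1): it meets criterion V1.
By R32 (it meets the income test): it is classified as L.
By R1 (it is enrolled full-time): it satisfies condition E.
By R13 (it receives a waiver, it has marker X): it satisfies condition Y.
By R14 (it is classified as L): it is eligible for tier A.
By R21 (it satisfies condition E): it is in state W.
By R22 (it meets criterion V1, it meets criterion D): it is approved.
By R31 (it is approved, it has a disability rating): it carries flag Q.
By R2 (it satisfies condition Y, it is on a waitlist): it is employed.
By R10 (it is in state W): it has attribute A1.
By R18 (it has attribute A1, it is employed): it satisfies condition F.
By R28 (it carries flag Q, it has marker X): it is tagged U1.
By R6 (it satisfies condition F, it has marker K, it has marker X): it is in category Z.
By R17 (it is in category Z, it is eligible for tier A): it is a veteran.
By R27 (it is tagged U1): it is classified as E1.
By R33 (it is classified as E1, it carries flag F1): it has dependents.
By R8 (it has dependents, it is a veteran): it is in state D1.

Yes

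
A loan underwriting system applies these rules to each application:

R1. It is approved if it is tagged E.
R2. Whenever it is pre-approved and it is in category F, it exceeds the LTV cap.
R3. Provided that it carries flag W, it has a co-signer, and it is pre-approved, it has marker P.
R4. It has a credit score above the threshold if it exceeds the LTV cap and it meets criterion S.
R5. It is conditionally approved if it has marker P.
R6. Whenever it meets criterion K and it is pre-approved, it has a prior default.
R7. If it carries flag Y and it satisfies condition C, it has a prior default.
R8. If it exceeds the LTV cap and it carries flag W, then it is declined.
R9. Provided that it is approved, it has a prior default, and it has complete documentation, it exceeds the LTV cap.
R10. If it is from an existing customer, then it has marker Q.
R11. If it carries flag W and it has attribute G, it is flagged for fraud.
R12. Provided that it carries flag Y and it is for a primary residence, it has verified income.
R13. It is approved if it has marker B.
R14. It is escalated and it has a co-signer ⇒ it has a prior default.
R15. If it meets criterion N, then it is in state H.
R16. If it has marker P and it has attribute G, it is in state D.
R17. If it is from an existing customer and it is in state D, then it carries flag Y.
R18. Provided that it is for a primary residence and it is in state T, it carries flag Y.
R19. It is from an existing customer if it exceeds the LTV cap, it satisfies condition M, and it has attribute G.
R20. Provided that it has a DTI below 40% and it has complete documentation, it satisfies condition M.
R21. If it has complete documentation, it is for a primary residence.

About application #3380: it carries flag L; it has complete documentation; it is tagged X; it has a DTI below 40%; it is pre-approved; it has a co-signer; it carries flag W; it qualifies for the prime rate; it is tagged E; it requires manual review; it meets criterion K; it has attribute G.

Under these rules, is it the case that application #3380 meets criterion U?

No

Forward chaining from the given facts derives: is approved, has marker P, is conditionally approved, has a prior default, exceeds the LTV cap, is flagged for fraud, is in state D, satisfies condition M, is for a primary residence, is declined, is from an existing customer, has marker Q, carries flag Y, has verified income.
No rule has "it meets criterion U" as its conclusion, and it is not among the given facts.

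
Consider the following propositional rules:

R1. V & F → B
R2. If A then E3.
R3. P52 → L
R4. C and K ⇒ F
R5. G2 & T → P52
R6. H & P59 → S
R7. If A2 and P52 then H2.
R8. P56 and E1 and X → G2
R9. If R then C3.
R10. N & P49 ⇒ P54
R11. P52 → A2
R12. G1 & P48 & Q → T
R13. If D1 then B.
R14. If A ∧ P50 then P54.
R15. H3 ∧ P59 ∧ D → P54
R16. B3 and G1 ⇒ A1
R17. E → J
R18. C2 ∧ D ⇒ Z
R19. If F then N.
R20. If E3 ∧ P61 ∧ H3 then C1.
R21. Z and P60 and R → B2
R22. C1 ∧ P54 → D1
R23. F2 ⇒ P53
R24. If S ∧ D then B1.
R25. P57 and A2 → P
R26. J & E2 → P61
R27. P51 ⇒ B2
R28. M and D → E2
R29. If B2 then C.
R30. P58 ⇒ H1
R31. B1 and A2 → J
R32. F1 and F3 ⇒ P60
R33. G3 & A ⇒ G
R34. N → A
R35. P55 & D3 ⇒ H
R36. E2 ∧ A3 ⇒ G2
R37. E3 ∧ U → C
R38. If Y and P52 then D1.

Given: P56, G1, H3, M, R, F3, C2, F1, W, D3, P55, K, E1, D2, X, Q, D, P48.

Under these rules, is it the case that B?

No

Forward chaining from the given facts derives: G2, C3, T, Z, E2, P60, H, P52, A2, B2, C, L, F, H2, N, A, E3.
Rules concluding B: R1 needs V; R13 needs D1 — none of these are established.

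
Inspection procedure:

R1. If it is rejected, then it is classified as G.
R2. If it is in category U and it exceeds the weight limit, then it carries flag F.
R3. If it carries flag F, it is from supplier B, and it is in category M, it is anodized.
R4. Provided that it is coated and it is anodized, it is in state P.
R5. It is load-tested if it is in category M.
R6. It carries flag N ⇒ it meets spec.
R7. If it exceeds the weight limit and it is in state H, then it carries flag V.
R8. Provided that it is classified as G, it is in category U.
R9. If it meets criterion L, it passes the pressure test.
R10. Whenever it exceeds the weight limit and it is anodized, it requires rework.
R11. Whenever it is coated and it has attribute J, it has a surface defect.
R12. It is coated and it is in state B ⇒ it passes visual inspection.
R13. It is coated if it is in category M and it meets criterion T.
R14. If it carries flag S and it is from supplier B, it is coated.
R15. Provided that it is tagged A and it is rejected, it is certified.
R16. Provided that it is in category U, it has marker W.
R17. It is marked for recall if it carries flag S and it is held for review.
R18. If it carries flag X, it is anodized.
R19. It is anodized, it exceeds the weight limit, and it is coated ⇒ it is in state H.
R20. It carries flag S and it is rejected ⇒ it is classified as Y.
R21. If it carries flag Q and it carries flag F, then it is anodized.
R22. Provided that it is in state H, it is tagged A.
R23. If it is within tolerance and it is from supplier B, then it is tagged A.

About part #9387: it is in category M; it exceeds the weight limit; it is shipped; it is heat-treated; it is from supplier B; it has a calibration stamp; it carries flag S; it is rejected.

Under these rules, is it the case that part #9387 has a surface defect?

No

Forward chaining from the given facts derives: is classified as G, is load-tested, is in category U, is coated, has marker W, is classified as Y, carries flag F, is anodized, is in state P, requires rework, is in state H, is tagged A, carries flag V, is certified.
The only rule concluding "it has a surface defect" is R11, which needs "it has attribute J"; that is never established.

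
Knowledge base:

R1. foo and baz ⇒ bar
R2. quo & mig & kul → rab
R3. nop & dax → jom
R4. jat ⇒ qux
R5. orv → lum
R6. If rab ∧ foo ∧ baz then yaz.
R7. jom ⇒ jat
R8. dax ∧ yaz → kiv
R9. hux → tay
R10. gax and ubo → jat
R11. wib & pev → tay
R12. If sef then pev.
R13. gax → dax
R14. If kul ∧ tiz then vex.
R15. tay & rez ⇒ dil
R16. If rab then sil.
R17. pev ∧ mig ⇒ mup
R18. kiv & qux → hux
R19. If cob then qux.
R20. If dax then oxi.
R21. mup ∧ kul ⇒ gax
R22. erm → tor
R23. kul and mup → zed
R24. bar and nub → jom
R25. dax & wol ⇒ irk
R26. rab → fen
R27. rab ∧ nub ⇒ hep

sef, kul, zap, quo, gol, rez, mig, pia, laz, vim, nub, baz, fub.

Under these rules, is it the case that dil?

Forward chaining from the given facts derives: rab, pev, sil, mup, gax, zed, fen, hep, dax, oxi.
The only rule concluding dil is R15, which needs tay; that is never established.

No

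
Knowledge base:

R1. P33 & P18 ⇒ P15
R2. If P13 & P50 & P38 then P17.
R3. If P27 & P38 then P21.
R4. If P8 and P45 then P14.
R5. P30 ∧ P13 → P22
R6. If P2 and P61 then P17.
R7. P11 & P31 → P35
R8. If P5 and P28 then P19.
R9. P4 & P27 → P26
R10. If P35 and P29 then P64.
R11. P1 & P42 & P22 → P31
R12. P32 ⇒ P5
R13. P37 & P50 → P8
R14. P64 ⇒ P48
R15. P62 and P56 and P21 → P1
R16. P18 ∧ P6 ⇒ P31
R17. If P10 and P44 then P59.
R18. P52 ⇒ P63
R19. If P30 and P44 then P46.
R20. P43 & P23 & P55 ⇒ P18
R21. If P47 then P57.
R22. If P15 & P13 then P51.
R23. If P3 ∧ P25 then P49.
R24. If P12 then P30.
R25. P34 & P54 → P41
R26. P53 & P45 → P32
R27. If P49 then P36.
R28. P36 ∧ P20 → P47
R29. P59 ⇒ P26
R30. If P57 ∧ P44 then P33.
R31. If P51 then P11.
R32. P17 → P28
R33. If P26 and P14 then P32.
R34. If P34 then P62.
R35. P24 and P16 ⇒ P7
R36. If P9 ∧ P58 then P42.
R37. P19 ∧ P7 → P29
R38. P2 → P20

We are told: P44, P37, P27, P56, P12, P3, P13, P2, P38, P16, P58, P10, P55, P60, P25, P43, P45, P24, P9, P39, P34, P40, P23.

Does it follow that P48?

Forward chaining from the given facts derives: P21, P59, P18, P49, P30, P36, P26, P62, P7, P42, P20, P22, P1, P46, P47, P31, P57, P33, P15, P51, P11, P35.
The only rule concluding P48 is R14, which needs P64; that is never established.

No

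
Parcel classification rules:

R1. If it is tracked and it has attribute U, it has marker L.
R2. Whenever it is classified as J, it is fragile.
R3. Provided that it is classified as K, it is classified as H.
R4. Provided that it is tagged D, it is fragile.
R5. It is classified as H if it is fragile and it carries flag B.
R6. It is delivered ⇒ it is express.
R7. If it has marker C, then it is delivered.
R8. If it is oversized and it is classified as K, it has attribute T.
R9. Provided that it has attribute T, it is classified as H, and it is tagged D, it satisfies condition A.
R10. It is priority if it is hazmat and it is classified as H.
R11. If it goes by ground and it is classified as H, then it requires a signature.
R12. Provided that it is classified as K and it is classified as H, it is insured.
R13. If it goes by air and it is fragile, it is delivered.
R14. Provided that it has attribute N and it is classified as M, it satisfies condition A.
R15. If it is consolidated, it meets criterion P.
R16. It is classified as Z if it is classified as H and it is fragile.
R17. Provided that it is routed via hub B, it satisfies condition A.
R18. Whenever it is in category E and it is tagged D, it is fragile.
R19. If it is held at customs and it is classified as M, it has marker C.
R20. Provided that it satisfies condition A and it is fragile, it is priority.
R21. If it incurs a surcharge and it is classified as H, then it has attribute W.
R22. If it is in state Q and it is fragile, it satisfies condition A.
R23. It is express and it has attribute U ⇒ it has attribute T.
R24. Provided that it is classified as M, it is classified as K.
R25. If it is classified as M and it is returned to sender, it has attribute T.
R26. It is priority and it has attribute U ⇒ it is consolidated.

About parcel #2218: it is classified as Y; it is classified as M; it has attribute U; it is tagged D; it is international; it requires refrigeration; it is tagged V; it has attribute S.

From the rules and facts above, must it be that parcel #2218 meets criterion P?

Forward chaining from the given facts derives: is fragile, is classified as K, is classified as H, is insured, is classified as Z.
The only rule concluding "it meets criterion P" is R15, which needs "it is consolidated"; that is never established.

No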